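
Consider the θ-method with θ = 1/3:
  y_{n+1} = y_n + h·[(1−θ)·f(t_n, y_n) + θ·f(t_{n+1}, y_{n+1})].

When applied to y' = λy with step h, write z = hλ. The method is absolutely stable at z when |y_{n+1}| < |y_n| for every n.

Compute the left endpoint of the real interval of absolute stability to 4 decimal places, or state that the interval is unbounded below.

With y'=λy (z=hλ):
  y_{n+1} = y_n + z·[2/3·y_n + 1/3·y_{n+1}] ⇒ (1 − 1/3z)y_{n+1} = (1 + 2/3z)y_n
  Hence R(z) = (1 + 2/3z)/(1 − 1/3z).

Boundary: |R(x)|=1, x<0.
x=-1.11: |R|=0.1898
R=−1: 1+2/3x = −1+1/3x ⇒ -1/3x=2 ⇒ x=2/(-1/3)=-6.0000
Confirm numerically:
  x=-4.936: |R|=0.86593 <1
  x=-4.296: |R|=0.76645 <1
  x=-2.821: |R|=0.45387 <1
  x=-6.542: |R|=1.05680 >1
  x=-6.198: |R|=1.02153 >1
  x=-6.027: |R|=1.00299 >1
Interval (-6.0000, 0).

left endpoint -6.0000.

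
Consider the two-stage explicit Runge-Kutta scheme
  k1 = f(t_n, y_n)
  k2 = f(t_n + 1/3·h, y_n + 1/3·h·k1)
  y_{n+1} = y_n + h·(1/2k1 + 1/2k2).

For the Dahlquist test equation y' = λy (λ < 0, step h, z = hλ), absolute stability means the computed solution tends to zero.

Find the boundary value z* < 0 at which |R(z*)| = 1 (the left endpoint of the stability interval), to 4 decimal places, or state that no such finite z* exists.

Set f=λy, z=hλ:
  k1=λy_n ⇒ h·k1=z·y_n;  k2=λ(1+1/3z)y_n ⇒ h·k2=z(1+1/3z)y_n
  y_{n+1}/y_n = 1 + 1/2z + 1/2z(1+1/3z) = 1 + z + 1/6z²
  ⇒ R(z) = 1 + z + 1/6z².

Solve |R(x)|<1 on ℝ⁻.
x=-1.01: |R|=0.1600
R=1: x+1/6x²=0 ⇒ x=−6=-6.0000; min R=1−1/(4·1/6)=-0.5000>−1
Confirm numerically:
  x=-5.944: |R|=0.94452 <1
  x=-5.280: |R|=0.36640 <1
  x=-4.568: |R|=0.09023 <1
  x=-4.294: |R|=0.22093 <1
  x=-6.451: |R|=1.48490 >1
  x=-6.397: |R|=1.42327 >1
Stable set (-6.0000, 0).

left endpoint -6.0000.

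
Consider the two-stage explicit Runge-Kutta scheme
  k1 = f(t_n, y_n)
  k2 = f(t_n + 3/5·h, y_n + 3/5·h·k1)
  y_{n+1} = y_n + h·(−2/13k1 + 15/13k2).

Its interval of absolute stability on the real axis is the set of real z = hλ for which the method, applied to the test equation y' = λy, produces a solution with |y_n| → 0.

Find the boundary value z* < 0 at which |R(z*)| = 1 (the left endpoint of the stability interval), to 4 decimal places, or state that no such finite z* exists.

left endpoint -1.4444.

On y'=λy, z=hλ:
  k1=λy_n ⇒ h·k1=z·y_n;  k2=λ(1+3/5z)y_n ⇒ h·k2=z(1+3/5z)y_n
  y_{n+1}/y_n = 1 − 2/13z + 15/13z(1+3/5z) = 1 + z + 9/13z²
  R(z) = 1 + z + 9/13z².

Need |R(x)|<1, x<0.
x=-0.39: |R|=0.7153
R=1: x+9/13x²=0 ⇒ x=−13/9=-1.4444; min R=1−1/(4·9/13)=0.6389>−1
Confirm numerically:
  x=-1.395: |R|=0.95225 <1
  x=-0.846: |R|=0.64950 <1
  x=-0.660: |R|=0.64157 <1
  x=-1.658: |R|=1.24513 >1
  x=-1.623: |R|=1.20063 >1
Interval (-1.4444, 0).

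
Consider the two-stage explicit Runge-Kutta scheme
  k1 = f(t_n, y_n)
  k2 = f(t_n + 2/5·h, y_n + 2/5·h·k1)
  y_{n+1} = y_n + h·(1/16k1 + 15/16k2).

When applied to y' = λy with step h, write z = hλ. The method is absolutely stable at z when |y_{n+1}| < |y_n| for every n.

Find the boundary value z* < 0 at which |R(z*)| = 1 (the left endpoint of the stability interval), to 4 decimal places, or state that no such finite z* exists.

z* = -2.6667.

On y'=λy, z=hλ:
  k1=λy_n ⇒ h·k1=z·y_n;  k2=λ(1+2/5z)y_n ⇒ h·k2=z(1+2/5z)y_n
  y_{n+1}/y_n = 1 + 1/16z + 15/16z(1+2/5z) = 1 + z + 3/8z²
  ⇒ R(z) = 1 + z + 3/8z².

Need |R(x)|<1, x<0.
x=-0.79: |R|=0.4440
R=1: x+3/8x²=0 ⇒ x=−8/3=-2.6667; min R=1−1/(4·3/8)=0.3333>−1
Confirm numerically:
  x=-2.640: |R|=0.97360 <1
  x=-1.771: |R|=0.40517 <1
  x=-1.265: |R|=0.33508 <1
  x=-3.211: |R|=1.65545 >1
  x=-3.146: |R|=1.56549 >1
  x=-2.783: |R|=1.12141 >1
Stable set (-2.6667, 0).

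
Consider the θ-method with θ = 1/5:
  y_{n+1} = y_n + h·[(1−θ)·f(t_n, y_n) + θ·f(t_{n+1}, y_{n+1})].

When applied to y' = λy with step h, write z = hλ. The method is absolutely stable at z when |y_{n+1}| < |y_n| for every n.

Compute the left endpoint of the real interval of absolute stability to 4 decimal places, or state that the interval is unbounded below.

Set f=λy, z=hλ:
  y_{n+1} = y_n + z·[4/5·y_n + 1/5·y_{n+1}] ⇒ (1 − 1/5z)y_{n+1} = (1 + 4/5z)y_n
  so R(z) = (1 + 4/5z)/(1 − 1/5z).

Need |R(x)|<1, x<0.
x=-0.78: |R|=0.3253
R=−1: 1+4/5x = −1+1/5x ⇒ -3/5x=2 ⇒ x=2/(-3/5)=-3.3333
Confirm numerically:
  x=-2.509: |R|=0.67066 <1
  x=-1.598: |R|=0.21097 <1
  x=-1.532: |R|=0.17269 <1
  x=-3.894: |R|=1.18912 >1
  x=-3.425: |R|=1.03264 >1
Stable set (-3.3333, 0).

left endpoint -3.3333.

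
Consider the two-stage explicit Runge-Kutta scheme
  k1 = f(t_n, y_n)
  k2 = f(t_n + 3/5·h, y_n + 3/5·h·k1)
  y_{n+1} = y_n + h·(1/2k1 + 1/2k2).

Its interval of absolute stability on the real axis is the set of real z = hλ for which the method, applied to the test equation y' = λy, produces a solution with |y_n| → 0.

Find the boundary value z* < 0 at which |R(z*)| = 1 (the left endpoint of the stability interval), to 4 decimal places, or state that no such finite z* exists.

With y'=λy (z=hλ):
  k1=λy_n ⇒ h·k1=z·y_n;  k2=λ(1+3/5z)y_n ⇒ h·k2=z(1+3/5z)y_n
  y_{n+1}/y_n = 1 + 1/2z + 1/2z(1+3/5z) = 1 + z + 3/10z²
  so R(z) = 1 + z + 3/10z².

Need |R(x)|<1, x<0.
x=-1.31: |R|=0.2048
R=1: x+3/10x²=0 ⇒ x=−10/3=-3.3333; min R=1−1/(4·3/10)=0.1667>−1
Confirm numerically:
  x=-3.065: |R|=0.75327 <1
  x=-1.711: |R|=0.16726 <1
  x=-1.627: |R|=0.16714 <1
  x=-3.804: |R|=1.53712 >1
  x=-3.371: |R|=1.03809 >1
So |R|<1 on (-3.3333, 0).

left endpoint -3.3333.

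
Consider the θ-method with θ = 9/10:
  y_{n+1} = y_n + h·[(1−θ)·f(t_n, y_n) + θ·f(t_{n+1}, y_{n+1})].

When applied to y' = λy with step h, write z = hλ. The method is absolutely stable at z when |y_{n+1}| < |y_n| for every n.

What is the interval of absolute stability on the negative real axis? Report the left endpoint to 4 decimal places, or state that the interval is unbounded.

Test eqn y'=λy, z=hλ:
  y_{n+1} = y_n + z·[1/10·y_n + 9/10·y_{n+1}] ⇒ (1 − 9/10z)y_{n+1} = (1 + 1/10z)y_n
  so R(z) = (1 + 1/10z)/(1 − 9/10z).

Find x<0 with |R(x)|<1.
x=-1.7: |R|=0.3281
x=-2: |R|=0.2857
x=-10: |R|=0.0000
x=-100: |R|=0.0989
θ=9/10≥1/2 ⇒ |1+1/10x|<|1−9/10x| ∀x<0 ⇒ stable on all of ℝ⁻.

interval (−∞, 0).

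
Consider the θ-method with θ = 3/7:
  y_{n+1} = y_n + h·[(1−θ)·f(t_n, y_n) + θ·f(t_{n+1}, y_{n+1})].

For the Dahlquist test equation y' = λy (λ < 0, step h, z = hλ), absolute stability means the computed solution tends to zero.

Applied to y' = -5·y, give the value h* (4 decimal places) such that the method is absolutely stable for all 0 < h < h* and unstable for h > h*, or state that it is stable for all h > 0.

(-14.0000,0); λ=-5 ⇒ h* = (14)/5 = 2.8000.

With y'=λy (z=hλ):
  y_{n+1} = y_n + z·[4/7·y_n + 3/7·y_{n+1}] ⇒ (1 − 3/7z)y_{n+1} = (1 + 4/7z)y_n
  Hence R(z) = (1 + 4/7z)/(1 − 3/7z).

Find x<0 with |R(x)|<1.
x=-1.07: |R|=0.2664
R=−1: 1+4/7x = −1+3/7x ⇒ -1/7x=2 ⇒ x=2/(-1/7)=-14.0000
Confirm numerically:
  x=-13.611: |R|=0.99187 <1
  x=-9.344: |R|=0.86709 <1
  x=-8.997: |R|=0.85281 <1
  x=-14.464: |R|=1.00921 >1
  x=-14.294: |R|=1.00589 >1
Stable set (-14.0000, 0).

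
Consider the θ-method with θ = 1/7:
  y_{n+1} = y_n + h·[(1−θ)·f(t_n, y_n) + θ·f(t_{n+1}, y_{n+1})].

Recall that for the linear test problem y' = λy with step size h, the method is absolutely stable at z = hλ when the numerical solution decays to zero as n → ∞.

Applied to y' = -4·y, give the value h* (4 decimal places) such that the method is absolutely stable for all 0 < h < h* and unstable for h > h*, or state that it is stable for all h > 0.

(-2.8000,0); λ=-4 ⇒ h* = (14/5)/4 = 0.7000.

Set f=λy, z=hλ:
  y_{n+1} = y_n + z·[6/7·y_n + 1/7·y_{n+1}] ⇒ (1 − 1/7z)y_{n+1} = (1 + 6/7z)y_n
  so R(z) = (1 + 6/7z)/(1 − 1/7z).

Boundary: |R(x)|=1, x<0.
x=-0.37: |R|=0.6486
R=−1: 1+6/7x = −1+1/7x ⇒ -5/7x=2 ⇒ x=2/(-5/7)=-2.8000
Confirm numerically:
  x=-2.670: |R|=0.93278 <1
  x=-2.318: |R|=0.74136 <1
  x=-2.046: |R|=0.58324 <1
  x=-2.032: |R|=0.57484 <1
  x=-2.860: |R|=1.03043 >1
  x=-2.848: |R|=1.02437 >1
Interval (-2.8000, 0).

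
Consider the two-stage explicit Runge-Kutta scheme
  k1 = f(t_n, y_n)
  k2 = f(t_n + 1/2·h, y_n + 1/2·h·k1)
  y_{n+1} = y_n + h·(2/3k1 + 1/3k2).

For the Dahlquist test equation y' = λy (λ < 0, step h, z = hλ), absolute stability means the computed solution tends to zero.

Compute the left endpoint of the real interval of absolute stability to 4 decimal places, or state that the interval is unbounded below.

Test eqn y'=λy, z=hλ:
  k1=λy_n ⇒ h·k1=z·y_n;  k2=λ(1+1/2z)y_n ⇒ h·k2=z(1+1/2z)y_n
  y_{n+1}/y_n = 1 + 2/3z + 1/3z(1+1/2z) = 1 + z + 1/6z²
  R(z) = 1 + z + 1/6z².

Need |R(x)|<1, x<0.
x=-1.65: |R|=0.1963
R=1: x+1/6x²=0 ⇒ x=−6=-6.0000; min R=1−1/(4·1/6)=-0.5000>−1
Confirm numerically:
  x=-5.433: |R|=0.48658 <1
  x=-5.147: |R|=0.26827 <1
  x=-4.252: |R|=0.23875 <1
  x=-2.494: |R|=0.45733 <1
  x=-6.103: |R|=1.10477 >1
  x=-6.032: |R|=1.03217 >1
So |R|<1 on (-6.0000, 0).

left endpoint -6.0000.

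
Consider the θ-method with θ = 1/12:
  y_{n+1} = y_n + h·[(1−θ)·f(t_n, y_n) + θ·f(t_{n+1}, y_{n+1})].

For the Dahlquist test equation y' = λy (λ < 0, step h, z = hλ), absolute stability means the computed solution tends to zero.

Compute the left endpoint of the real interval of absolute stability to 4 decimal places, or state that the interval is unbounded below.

Test eqn y'=λy, z=hλ:
  y_{n+1} = y_n + z·[11/12·y_n + 1/12·y_{n+1}] ⇒ (1 − 1/12z)y_{n+1} = (1 + 11/12z)y_n
  R(z) = (1 + 11/12z)/(1 − 1/12z).

Need |R(x)|<1, x<0.
x=-0.83: |R|=0.2237
R=−1: 1+11/12x = −1+1/12x ⇒ -5/6x=2 ⇒ x=2/(-5/6)=-2.4000
Confirm numerically:
  x=-2.003: |R|=0.71649 <1
  x=-1.503: |R|=0.33570 <1
  x=-1.367: |R|=0.22720 <1
  x=-1.348: |R|=0.21187 <1
  x=-2.810: |R|=1.27684 >1
  x=-2.566: |R|=1.11396 >1
Interval (-2.4000, 0).

z* = -2.4000.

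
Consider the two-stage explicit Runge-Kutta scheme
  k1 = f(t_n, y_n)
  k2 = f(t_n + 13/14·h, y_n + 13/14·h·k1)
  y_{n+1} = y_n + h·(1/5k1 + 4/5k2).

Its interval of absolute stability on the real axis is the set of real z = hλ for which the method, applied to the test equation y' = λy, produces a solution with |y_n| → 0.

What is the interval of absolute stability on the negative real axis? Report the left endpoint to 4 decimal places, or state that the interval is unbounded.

On y'=λy, z=hλ:
  k1=λy_n ⇒ h·k1=z·y_n;  k2=λ(1+13/14z)y_n ⇒ h·k2=z(1+13/14z)y_n
  y_{n+1}/y_n = 1 + 1/5z + 4/5z(1+13/14z) = 1 + z + 26/35z²
  so R(z) = 1 + z + 26/35z².

Find x<0 with |R(x)|<1.
x=-0.62: |R|=0.6656
R=1: x+26/35x²=0 ⇒ x=−35/26=-1.3462; min R=1−1/(4·26/35)=0.6635>−1
Confirm numerically:
  x=-1.151: |R|=0.83314 <1
  x=-0.693: |R|=0.66376 <1
  x=-0.611: |R|=0.66632 <1
  x=-1.507: |R|=1.18006 >1
  x=-1.392: |R|=1.04741 >1
Stable set (-1.3462, 0).

z∈(-1.3462,0).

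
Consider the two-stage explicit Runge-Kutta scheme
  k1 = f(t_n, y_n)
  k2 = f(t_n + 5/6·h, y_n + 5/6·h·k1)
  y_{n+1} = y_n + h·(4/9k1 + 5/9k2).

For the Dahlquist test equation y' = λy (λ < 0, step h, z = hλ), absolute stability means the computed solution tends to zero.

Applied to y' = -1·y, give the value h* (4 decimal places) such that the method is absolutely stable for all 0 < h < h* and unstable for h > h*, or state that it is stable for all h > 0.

(-2.1600,0); λ=-1 ⇒ h* = (54/25)/1 = 2.1600.

On y'=λy, z=hλ:
  k1=λy_n ⇒ h·k1=z·y_n;  k2=λ(1+5/6z)y_n ⇒ h·k2=z(1+5/6z)y_n
  y_{n+1}/y_n = 1 + 4/9z + 5/9z(1+5/6z) = 1 + z + 25/54z²
  Hence R(z) = 1 + z + 25/54z².

Solve |R(x)|<1 on ℝ⁻.
x=-1.46: |R|=0.5269
R=1: x+25/54x²=0 ⇒ x=−54/25=-2.1600; min R=1−1/(4·25/54)=0.4600>−1
Confirm numerically:
  x=-1.941: |R|=0.80320 <1
  x=-1.858: |R|=0.74022 <1
  x=-1.534: |R|=0.55542 <1
  x=-2.683: |R|=1.64963 >1
  x=-2.621: |R|=1.55939 >1
  x=-2.440: |R|=1.31630 >1
So |R|<1 on (-2.1600, 0).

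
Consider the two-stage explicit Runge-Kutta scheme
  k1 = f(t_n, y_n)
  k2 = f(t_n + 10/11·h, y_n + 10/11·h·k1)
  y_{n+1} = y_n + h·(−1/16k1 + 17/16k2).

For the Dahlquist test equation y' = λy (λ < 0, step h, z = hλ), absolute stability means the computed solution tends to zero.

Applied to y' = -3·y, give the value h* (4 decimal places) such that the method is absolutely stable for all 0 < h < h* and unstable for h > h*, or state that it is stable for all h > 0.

(-1.0353,0); λ=-3 ⇒ h* = (88/85)/3 = 0.3451.

On y'=λy, z=hλ:
  k1=λy_n ⇒ h·k1=z·y_n;  k2=λ(1+10/11z)y_n ⇒ h·k2=z(1+10/11z)y_n
  y_{n+1}/y_n = 1 − 1/16z + 17/16z(1+10/11z) = 1 + z + 85/88z²
  R(z) = 1 + z + 85/88z².

Boundary: |R(x)|=1, x<0.
x=-0.73: |R|=0.7847
R=1: x+85/88x²=0 ⇒ x=−88/85=-1.0353; min R=1−1/(4·85/88)=0.7412>−1
Confirm numerically:
  x=-0.678: |R|=0.76601 <1
  x=-0.572: |R|=0.74403 <1
  x=-0.568: |R|=0.74363 <1
  x=-1.507: |R|=1.68663 >1
  x=-1.339: |R|=1.39280 >1
  x=-1.108: |R|=1.07781 >1
Interval (-1.0353, 0).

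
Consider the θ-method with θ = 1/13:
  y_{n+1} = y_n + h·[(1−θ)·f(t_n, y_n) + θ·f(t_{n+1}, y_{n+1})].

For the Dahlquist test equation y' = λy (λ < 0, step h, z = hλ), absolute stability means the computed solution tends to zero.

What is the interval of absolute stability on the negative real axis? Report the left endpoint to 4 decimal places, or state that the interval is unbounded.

On y'=λy, z=hλ:
  y_{n+1} = y_n + z·[12/13·y_n + 1/13·y_{n+1}] ⇒ (1 − 1/13z)y_{n+1} = (1 + 12/13z)y_n
  R(z) = (1 + 12/13z)/(1 − 1/13z).

Boundary: |R(x)|=1, x<0.
x=-1.35: |R|=0.2230
R=−1: 1+12/13x = −1+1/13x ⇒ -11/13x=2 ⇒ x=2/(-11/13)=-2.3636
Confirm numerically:
  x=-2.283: |R|=0.94196 <1
  x=-1.780: |R|=0.56563 <1
  x=-1.140: |R|=0.04809 <1
  x=-2.900: |R|=1.37107 >1
  x=-2.771: |R|=1.28413 >1
  x=-2.463: |R|=1.07068 >1
Stable set (-2.3636, 0).

(-2.3636, 0).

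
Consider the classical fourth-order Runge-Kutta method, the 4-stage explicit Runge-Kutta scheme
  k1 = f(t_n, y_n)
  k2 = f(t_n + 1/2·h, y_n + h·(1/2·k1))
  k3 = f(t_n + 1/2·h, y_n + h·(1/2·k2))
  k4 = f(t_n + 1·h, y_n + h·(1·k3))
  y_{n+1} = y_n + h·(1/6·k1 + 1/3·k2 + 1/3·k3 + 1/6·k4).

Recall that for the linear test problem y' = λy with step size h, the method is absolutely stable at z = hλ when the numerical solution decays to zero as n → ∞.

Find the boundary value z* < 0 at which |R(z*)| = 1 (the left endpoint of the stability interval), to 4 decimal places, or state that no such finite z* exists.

left endpoint -2.7853.

Set f=λy, z=hλ:
  order 4, 4-stage ⇒ R(z)=1+z+z^2/2+z^3/6+z^4/24
  (e.g. R(-1.35)=0.28958, |R|=0.28958)

Need |R(x)|<1, x<0.
x=-1.35: |R|=0.2896
|R(-2.56)|=0.7102 |R(-2.54)|=0.6889 |R(-2.52)|=0.6683
Bisect:
  x_lo=-3.4232 |R|=2.4719  x_hi=-0.3480 |R|=0.7061
  mid=-1.88562 |R|=0.30151 →hi
  mid=-2.65441 |R|=0.81995 →hi
  mid=-3.03881 |R|=1.45452 →lo
  mid=-2.84661 |R|=1.09645 →lo
  mid=-2.75051 |R|=0.94881 →hi
  mid=-2.79856 |R|=1.02019 →lo
  mid=-2.77454 |R|=0.98390 →hi
  ...
  [-2.78542,-2.78524] ⇒ x*=-2.7853
Interval (-2.7853, 0).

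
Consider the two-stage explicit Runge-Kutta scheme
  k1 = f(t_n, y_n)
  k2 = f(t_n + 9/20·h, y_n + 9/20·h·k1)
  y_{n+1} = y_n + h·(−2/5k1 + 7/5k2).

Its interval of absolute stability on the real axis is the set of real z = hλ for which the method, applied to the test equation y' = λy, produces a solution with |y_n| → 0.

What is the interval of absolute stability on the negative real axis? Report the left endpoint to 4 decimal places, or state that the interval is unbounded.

z∈(-1.5873,0).

Test eqn y'=λy, z=hλ:
  k1=λy_n ⇒ h·k1=z·y_n;  k2=λ(1+9/20z)y_n ⇒ h·k2=z(1+9/20z)y_n
  y_{n+1}/y_n = 1 − 2/5z + 7/5z(1+9/20z) = 1 + z + 63/100z²
  so R(z) = 1 + z + 63/100z².

Solve |R(x)|<1 on ℝ⁻.
x=-0.42: |R|=0.6911
R=1: x+63/100x²=0 ⇒ x=−100/63=-1.5873; min R=1−1/(4·63/100)=0.6032>−1
Confirm numerically:
  x=-1.539: |R|=0.95317 <1
  x=-1.497: |R|=0.91484 <1
  x=-0.847: |R|=0.60497 <1
  x=-0.642: |R|=0.61766 <1
  x=-2.047: |R|=1.59283 >1
  x=-1.738: |R|=1.16501 >1
  x=-1.715: |R|=1.13797 >1
Stable set (-1.5873, 0).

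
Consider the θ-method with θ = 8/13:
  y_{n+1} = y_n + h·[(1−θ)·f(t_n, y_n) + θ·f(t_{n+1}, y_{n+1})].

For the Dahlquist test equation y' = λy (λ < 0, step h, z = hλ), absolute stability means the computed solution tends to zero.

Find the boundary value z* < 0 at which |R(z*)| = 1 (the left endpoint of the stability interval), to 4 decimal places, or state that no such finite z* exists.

interval (−∞, 0).

On y'=λy, z=hλ:
  y_{n+1} = y_n + z·[5/13·y_n + 8/13·y_{n+1}] ⇒ (1 − 8/13z)y_{n+1} = (1 + 5/13z)y_n
  Hence R(z) = (1 + 5/13z)/(1 − 8/13z).

Need |R(x)|<1, x<0.
x=-1.66: |R|=0.1788
x=-2: |R|=0.1034
x=-10: |R|=0.3978
x=-100: |R|=0.5990
θ=8/13≥1/2 ⇒ |1+5/13x|<|1−8/13x| ∀x<0 ⇒ stable on all of ℝ⁻.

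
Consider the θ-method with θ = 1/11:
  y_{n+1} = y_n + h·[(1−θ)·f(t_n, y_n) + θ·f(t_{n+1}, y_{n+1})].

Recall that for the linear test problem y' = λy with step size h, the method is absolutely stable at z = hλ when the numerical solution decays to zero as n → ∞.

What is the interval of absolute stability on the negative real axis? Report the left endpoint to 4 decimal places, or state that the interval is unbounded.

z∈(-2.4444,0).

On y'=λy, z=hλ:
  y_{n+1} = y_n + z·[10/11·y_n + 1/11·y_{n+1}] ⇒ (1 − 1/11z)y_{n+1} = (1 + 10/11z)y_n
  ⇒ R(z) = (1 + 10/11z)/(1 − 1/11z).

Solve |R(x)|<1 on ℝ⁻.
x=-1.66: |R|=0.4423
R=−1: 1+10/11x = −1+1/11x ⇒ -9/11x=2 ⇒ x=2/(-9/11)=-2.4444
Confirm numerically:
  x=-1.219: |R|=0.09739 <1
  x=-1.118: |R|=0.01485 <1
  x=-1.085: |R|=0.01241 <1
  x=-1.024: |R|=0.06321 <1
  x=-2.716: |R|=1.17819 >1
  x=-2.638: |R|=1.12773 >1
Stable set (-2.4444, 0).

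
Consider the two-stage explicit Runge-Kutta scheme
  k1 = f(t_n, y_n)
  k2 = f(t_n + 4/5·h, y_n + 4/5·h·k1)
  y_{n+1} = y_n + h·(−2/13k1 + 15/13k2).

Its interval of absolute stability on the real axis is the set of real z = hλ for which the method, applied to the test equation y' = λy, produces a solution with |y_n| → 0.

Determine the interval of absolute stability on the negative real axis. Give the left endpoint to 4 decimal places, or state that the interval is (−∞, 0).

On y'=λy, z=hλ:
  k1=λy_n ⇒ h·k1=z·y_n;  k2=λ(1+4/5z)y_n ⇒ h·k2=z(1+4/5z)y_n
  y_{n+1}/y_n = 1 − 2/13z + 15/13z(1+4/5z) = 1 + z + 12/13z²
  ⇒ R(z) = 1 + z + 12/13z².

Boundary: |R(x)|=1, x<0.
x=-1.79: |R|=2.1676
R=1: x+12/13x²=0 ⇒ x=−13/12=-1.0833; min R=1−1/(4·12/13)=0.7292>−1
Confirm numerically:
  x=-0.661: |R|=0.74231 <1
  x=-0.615: |R|=0.73413 <1
  x=-0.433: |R|=0.74007 <1
  x=-1.651: |R|=1.86512 >1
  x=-1.291: |R|=1.24747 >1
  x=-1.193: |R|=1.12077 >1
Stable set (-1.0833, 0).

(-1.0833, 0).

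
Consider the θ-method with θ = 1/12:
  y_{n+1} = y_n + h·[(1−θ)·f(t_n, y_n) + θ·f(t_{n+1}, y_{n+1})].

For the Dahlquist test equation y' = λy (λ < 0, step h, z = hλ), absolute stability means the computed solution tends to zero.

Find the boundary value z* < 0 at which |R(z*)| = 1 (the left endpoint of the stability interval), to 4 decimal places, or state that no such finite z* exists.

left endpoint -2.4000.

Set f=λy, z=hλ:
  y_{n+1} = y_n + z·[11/12·y_n + 1/12·y_{n+1}] ⇒ (1 − 1/12z)y_{n+1} = (1 + 11/12z)y_n
  so R(z) = (1 + 11/12z)/(1 − 1/12z).

Find x<0 with |R(x)|<1.
x=-1.57: |R|=0.3884
R=−1: 1+11/12x = −1+1/12x ⇒ -5/6x=2 ⇒ x=2/(-5/6)=-2.4000
Confirm numerically:
  x=-2.245: |R|=0.89119 <1
  x=-1.322: |R|=0.19081 <1
  x=-1.250: |R|=0.13208 <1
  x=-0.964: |R|=0.10768 <1
  x=-2.998: |R|=1.39872 >1
  x=-2.776: |R|=1.25447 >1
Interval (-2.4000, 0).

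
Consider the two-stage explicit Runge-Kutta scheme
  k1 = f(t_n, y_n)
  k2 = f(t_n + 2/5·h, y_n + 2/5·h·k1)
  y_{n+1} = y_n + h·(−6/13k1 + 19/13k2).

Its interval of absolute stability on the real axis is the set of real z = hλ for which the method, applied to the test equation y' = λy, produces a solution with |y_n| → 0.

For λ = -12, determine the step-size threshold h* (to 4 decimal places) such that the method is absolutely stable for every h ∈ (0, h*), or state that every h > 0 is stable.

On y'=λy, z=hλ:
  k1=λy_n ⇒ h·k1=z·y_n;  k2=λ(1+2/5z)y_n ⇒ h·k2=z(1+2/5z)y_n
  y_{n+1}/y_n = 1 − 6/13z + 19/13z(1+2/5z) = 1 + z + 38/65z²
  Hence R(z) = 1 + z + 38/65z².

Need |R(x)|<1, x<0.
x=-1.06: |R|=0.5969
R=1: x+38/65x²=0 ⇒ x=−65/38=-1.7105; min R=1−1/(4·38/65)=0.5724>−1
Confirm numerically:
  x=-1.370: |R|=0.72726 <1
  x=-1.208: |R|=0.64511 <1
  x=-0.776: |R|=0.57604 <1
  x=-2.078: |R|=1.44642 >1
  x=-1.871: |R|=1.17553 >1
Stable set (-1.7105, 0).

(-1.7105,0); λ=-12 ⇒ h* = (65/38)/12 = 0.1425.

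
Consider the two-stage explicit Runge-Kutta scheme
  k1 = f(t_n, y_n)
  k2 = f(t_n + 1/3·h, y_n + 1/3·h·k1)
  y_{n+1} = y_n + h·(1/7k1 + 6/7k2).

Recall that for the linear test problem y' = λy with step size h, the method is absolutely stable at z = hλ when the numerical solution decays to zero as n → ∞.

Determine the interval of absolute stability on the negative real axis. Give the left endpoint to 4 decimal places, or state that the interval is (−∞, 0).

On y'=λy, z=hλ:
  k1=λy_n ⇒ h·k1=z·y_n;  k2=λ(1+1/3z)y_n ⇒ h·k2=z(1+1/3z)y_n
  y_{n+1}/y_n = 1 + 1/7z + 6/7z(1+1/3z) = 1 + z + 2/7z²
  R(z) = 1 + z + 2/7z².

Boundary: |R(x)|=1, x<0.
x=-0.64: |R|=0.4770
R=1: x+2/7x²=0 ⇒ x=−7/2=-3.5000; min R=1−1/(4·2/7)=0.1250>−1
Confirm numerically:
  x=-3.409: |R|=0.91137 <1
  x=-3.069: |R|=0.62207 <1
  x=-2.412: |R|=0.25021 <1
  x=-2.017: |R|=0.14537 <1
  x=-4.020: |R|=1.59726 >1
  x=-3.902: |R|=1.44817 >1
  x=-3.605: |R|=1.10815 >1
So |R|<1 on (-3.5000, 0).

(-3.5000, 0).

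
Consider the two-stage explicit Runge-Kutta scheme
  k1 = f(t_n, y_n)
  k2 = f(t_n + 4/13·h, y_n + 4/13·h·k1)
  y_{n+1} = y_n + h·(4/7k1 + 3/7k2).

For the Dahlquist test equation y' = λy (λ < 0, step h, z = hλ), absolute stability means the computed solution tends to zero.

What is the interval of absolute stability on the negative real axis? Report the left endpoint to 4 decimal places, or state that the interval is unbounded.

(-7.5833, 0).

Test eqn y'=λy, z=hλ:
  k1=λy_n ⇒ h·k1=z·y_n;  k2=λ(1+4/13z)y_n ⇒ h·k2=z(1+4/13z)y_n
  y_{n+1}/y_n = 1 + 4/7z + 3/7z(1+4/13z) = 1 + z + 12/91z²
  so R(z) = 1 + z + 12/91z².

Solve |R(x)|<1 on ℝ⁻.
x=-1.67: |R|=0.3022
R=1: x+12/91x²=0 ⇒ x=−91/12=-7.5833; min R=1−1/(4·12/91)=-0.8958>−1
Confirm numerically:
  x=-6.553: |R|=0.10966 <1
  x=-4.660: |R|=0.79640 <1
  x=-4.081: |R|=0.88479 <1
  x=-8.076: |R|=1.52467 >1
  x=-8.074: |R|=1.52241 >1
  x=-8.068: |R|=1.51564 >1
Interval (-7.5833, 0).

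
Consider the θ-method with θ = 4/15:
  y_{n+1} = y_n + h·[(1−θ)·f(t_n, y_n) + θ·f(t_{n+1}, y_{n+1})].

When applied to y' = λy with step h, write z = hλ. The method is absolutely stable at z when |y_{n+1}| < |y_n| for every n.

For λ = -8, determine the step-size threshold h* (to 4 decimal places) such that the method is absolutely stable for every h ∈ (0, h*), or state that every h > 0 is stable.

(-4.2857,0); λ=-8 ⇒ h* = (30/7)/8 = 0.5357.

Test eqn y'=λy, z=hλ:
  y_{n+1} = y_n + z·[11/15·y_n + 4/15·y_{n+1}] ⇒ (1 − 4/15z)y_{n+1} = (1 + 11/15z)y_n
  Hence R(z) = (1 + 11/15z)/(1 − 4/15z).

Solve |R(x)|<1 on ℝ⁻.
x=-0.33: |R|=0.6967
R=−1: 1+11/15x = −1+4/15x ⇒ -7/15x=2 ⇒ x=2/(-7/15)=-4.2857
Confirm numerically:
  x=-3.852: |R|=0.90016 <1
  x=-3.749: |R|=0.87475 <1
  x=-3.645: |R|=0.84838 <1
  x=-2.345: |R|=0.44278 <1
  x=-4.696: |R|=1.08501 >1
  x=-4.558: |R|=1.05735 >1
Stable set (-4.2857, 0).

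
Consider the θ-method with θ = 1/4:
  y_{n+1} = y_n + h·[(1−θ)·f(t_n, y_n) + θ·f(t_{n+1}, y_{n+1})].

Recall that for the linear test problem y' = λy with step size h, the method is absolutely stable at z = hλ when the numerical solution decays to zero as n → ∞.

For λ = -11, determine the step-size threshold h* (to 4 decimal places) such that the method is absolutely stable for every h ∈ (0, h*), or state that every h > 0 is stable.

Set f=λy, z=hλ:
  y_{n+1} = y_n + z·[3/4·y_n + 1/4·y_{n+1}] ⇒ (1 − 1/4z)y_{n+1} = (1 + 3/4z)y_n
  Hence R(z) = (1 + 3/4z)/(1 − 1/4z).

Boundary: |R(x)|=1, x<0.
x=-1.57: |R|=0.1275
R=−1: 1+3/4x = −1+1/4x ⇒ -1/2x=2 ⇒ x=2/(-1/2)=-4.0000
Confirm numerically:
  x=-3.897: |R|=0.97391 <1
  x=-3.105: |R|=0.74806 <1
  x=-2.297: |R|=0.45911 <1
  x=-2.014: |R|=0.33954 <1
  x=-4.269: |R|=1.06506 >1
  x=-4.136: |R|=1.03343 >1
Stable set (-4.0000, 0).

(-4.0000,0); λ=-11 ⇒ h* = (4)/11 = 0.3636.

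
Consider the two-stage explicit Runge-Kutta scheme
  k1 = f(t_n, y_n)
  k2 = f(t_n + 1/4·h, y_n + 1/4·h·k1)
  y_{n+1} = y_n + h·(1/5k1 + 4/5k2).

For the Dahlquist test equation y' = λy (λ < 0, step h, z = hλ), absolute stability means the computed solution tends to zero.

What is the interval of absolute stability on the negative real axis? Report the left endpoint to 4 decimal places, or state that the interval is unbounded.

Set f=λy, z=hλ:
  k1=λy_n ⇒ h·k1=z·y_n;  k2=λ(1+1/4z)y_n ⇒ h·k2=z(1+1/4z)y_n
  y_{n+1}/y_n = 1 + 1/5z + 4/5z(1+1/4z) = 1 + z + 1/5z²
  ⇒ R(z) = 1 + z + 1/5z².

Boundary: |R(x)|=1, x<0.
x=-0.95: |R|=0.2305
R=1: x+1/5x²=0 ⇒ x=−5=-5.0000; min R=1−1/(4·1/5)=-0.2500>−1
Confirm numerically:
  x=-4.613: |R|=0.64295 <1
  x=-4.489: |R|=0.54122 <1
  x=-3.277: |R|=0.12925 <1
  x=-2.549: |R|=0.24952 <1
  x=-5.565: |R|=1.62885 >1
  x=-5.050: |R|=1.05050 >1
  x=-5.032: |R|=1.03220 >1
Interval (-5.0000, 0).

z∈(-5.0000,0).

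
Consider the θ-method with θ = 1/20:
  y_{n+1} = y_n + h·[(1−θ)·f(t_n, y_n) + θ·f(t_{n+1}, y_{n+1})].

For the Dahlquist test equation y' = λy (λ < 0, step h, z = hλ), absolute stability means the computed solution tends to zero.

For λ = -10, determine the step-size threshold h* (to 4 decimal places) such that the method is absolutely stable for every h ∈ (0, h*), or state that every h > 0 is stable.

(-2.2222,0); λ=-10 ⇒ h* = (20/9)/10 = 0.2222.

On y'=λy, z=hλ:
  y_{n+1} = y_n + z·[19/20·y_n + 1/20·y_{n+1}] ⇒ (1 − 1/20z)y_{n+1} = (1 + 19/20z)y_n
  R(z) = (1 + 19/20z)/(1 − 1/20z).

Find x<0 with |R(x)|<1.
x=-0.85: |R|=0.1847
R=−1: 1+19/20x = −1+1/20x ⇒ -9/10x=2 ⇒ x=2/(-9/10)=-2.2222
Confirm numerically:
  x=-2.031: |R|=0.84377 <1
  x=-1.619: |R|=0.49776 <1
  x=-1.151: |R|=0.08836 <1
  x=-1.077: |R|=0.02197 <1
  x=-2.401: |R|=1.14365 >1
  x=-2.257: |R|=1.02813 >1
Stable set (-2.2222, 0).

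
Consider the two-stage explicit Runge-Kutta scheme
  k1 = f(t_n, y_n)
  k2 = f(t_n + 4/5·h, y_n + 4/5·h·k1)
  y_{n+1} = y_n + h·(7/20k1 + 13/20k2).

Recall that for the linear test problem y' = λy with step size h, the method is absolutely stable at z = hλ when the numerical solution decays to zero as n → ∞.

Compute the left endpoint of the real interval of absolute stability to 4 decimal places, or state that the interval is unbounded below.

left endpoint -1.9231.

On y'=λy, z=hλ:
  k1=λy_n ⇒ h·k1=z·y_n;  k2=λ(1+4/5z)y_n ⇒ h·k2=z(1+4/5z)y_n
  y_{n+1}/y_n = 1 + 7/20z + 13/20z(1+4/5z) = 1 + z + 13/25z²
  Hence R(z) = 1 + z + 13/25z².

Find x<0 with |R(x)|<1.
x=-1.29: |R|=0.5753
R=1: x+13/25x²=0 ⇒ x=−25/13=-1.9231; min R=1−1/(4·13/25)=0.5192>−1
Confirm numerically:
  x=-1.813: |R|=0.89622 <1
  x=-1.412: |R|=0.62475 <1
  x=-1.127: |R|=0.53347 <1
  x=-2.140: |R|=1.24139 >1
  x=-2.055: |R|=1.14097 >1
  x=-2.007: |R|=1.08759 >1
So |R|<1 on (-1.9231, 0).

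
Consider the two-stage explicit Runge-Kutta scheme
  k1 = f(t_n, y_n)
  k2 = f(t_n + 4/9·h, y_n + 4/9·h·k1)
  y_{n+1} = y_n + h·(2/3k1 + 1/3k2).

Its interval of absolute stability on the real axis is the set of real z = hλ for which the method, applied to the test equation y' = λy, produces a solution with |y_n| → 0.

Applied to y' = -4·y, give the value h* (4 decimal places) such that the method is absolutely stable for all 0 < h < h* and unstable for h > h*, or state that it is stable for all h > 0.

(-6.7500,0); λ=-4 ⇒ h* = (27/4)/4 = 1.6875.

On y'=λy, z=hλ:
  k1=λy_n ⇒ h·k1=z·y_n;  k2=λ(1+4/9z)y_n ⇒ h·k2=z(1+4/9z)y_n
  y_{n+1}/y_n = 1 + 2/3z + 1/3z(1+4/9z) = 1 + z + 4/27z²
  R(z) = 1 + z + 4/27z².

Boundary: |R(x)|=1, x<0.
x=-1.59: |R|=0.2155
R=1: x+4/27x²=0 ⇒ x=−27/4=-6.7500; min R=1−1/(4·4/27)=-0.6875>−1
Confirm numerically:
  x=-4.657: |R|=0.44401 <1
  x=-3.716: |R|=0.67027 <1
  x=-3.601: |R|=0.67993 <1
  x=-3.111: |R|=0.67717 <1
  x=-7.185: |R|=1.46303 >1
  x=-6.883: |R|=1.13562 >1
So |R|<1 on (-6.7500, 0).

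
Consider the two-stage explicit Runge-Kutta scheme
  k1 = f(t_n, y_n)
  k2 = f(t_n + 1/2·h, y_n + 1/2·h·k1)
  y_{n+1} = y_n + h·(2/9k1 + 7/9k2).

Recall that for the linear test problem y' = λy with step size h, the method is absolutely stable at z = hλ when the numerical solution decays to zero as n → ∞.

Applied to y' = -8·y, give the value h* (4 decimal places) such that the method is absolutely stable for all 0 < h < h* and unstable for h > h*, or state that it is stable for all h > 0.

(-2.5714,0); λ=-8 ⇒ h* = (18/7)/8 = 0.3214.

On y'=λy, z=hλ:
  k1=λy_n ⇒ h·k1=z·y_n;  k2=λ(1+1/2z)y_n ⇒ h·k2=z(1+1/2z)y_n
  y_{n+1}/y_n = 1 + 2/9z + 7/9z(1+1/2z) = 1 + z + 7/18z²
  R(z) = 1 + z + 7/18z².

Find x<0 with |R(x)|<1.
x=-1.28: |R|=0.3572
R=1: x+7/18x²=0 ⇒ x=−18/7=-2.5714; min R=1−1/(4·7/18)=0.3571>−1
Confirm numerically:
  x=-1.554: |R|=0.38513 <1
  x=-1.511: |R|=0.37688 <1
  x=-1.223: |R|=0.35867 <1
  x=-2.995: |R|=1.49334 >1
  x=-2.960: |R|=1.44729 >1
Interval (-2.5714, 0).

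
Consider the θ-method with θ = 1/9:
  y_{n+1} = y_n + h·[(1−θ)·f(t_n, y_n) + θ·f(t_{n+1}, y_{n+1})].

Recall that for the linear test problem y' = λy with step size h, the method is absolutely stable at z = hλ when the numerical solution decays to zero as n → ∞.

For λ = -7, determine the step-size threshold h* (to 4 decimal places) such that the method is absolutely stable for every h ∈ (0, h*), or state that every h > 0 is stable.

(-2.5714,0); λ=-7 ⇒ h* = (18/7)/7 = 0.3673.

Test eqn y'=λy, z=hλ:
  y_{n+1} = y_n + z·[8/9·y_n + 1/9·y_{n+1}] ⇒ (1 − 1/9z)y_{n+1} = (1 + 8/9z)y_n
  R(z) = (1 + 8/9z)/(1 − 1/9z).

Solve |R(x)|<1 on ℝ⁻.
x=-0.92: |R|=0.1653
R=−1: 1+8/9x = −1+1/9x ⇒ -7/9x=2 ⇒ x=2/(-7/9)=-2.5714
Confirm numerically:
  x=-2.333: |R|=0.85273 <1
  x=-2.068: |R|=0.68160 <1
  x=-1.939: |R|=0.59530 <1
  x=-1.769: |R|=0.47841 <1
  x=-2.694: |R|=1.07337 >1
  x=-2.683: |R|=1.06685 >1
So |R|<1 on (-2.5714, 0).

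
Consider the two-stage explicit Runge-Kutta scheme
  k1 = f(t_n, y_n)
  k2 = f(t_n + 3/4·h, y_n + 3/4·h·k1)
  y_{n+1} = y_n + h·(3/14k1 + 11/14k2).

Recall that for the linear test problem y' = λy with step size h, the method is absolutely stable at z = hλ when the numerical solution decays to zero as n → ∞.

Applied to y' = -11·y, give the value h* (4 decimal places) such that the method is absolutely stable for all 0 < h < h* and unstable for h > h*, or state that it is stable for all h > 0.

(-1.6970,0); λ=-11 ⇒ h* = (56/33)/11 = 0.1543.

Set f=λy, z=hλ:
  k1=λy_n ⇒ h·k1=z·y_n;  k2=λ(1+3/4z)y_n ⇒ h·k2=z(1+3/4z)y_n
  y_{n+1}/y_n = 1 + 3/14z + 11/14z(1+3/4z) = 1 + z + 33/56z²
  R(z) = 1 + z + 33/56z².

Need |R(x)|<1, x<0.
x=-0.8: |R|=0.5771
R=1: x+33/56x²=0 ⇒ x=−56/33=-1.6970; min R=1−1/(4·33/56)=0.5758>−1
Confirm numerically:
  x=-1.503: |R|=0.82820 <1
  x=-0.804: |R|=0.57692 <1
  x=-0.740: |R|=0.58269 <1
  x=-0.726: |R|=0.58460 <1
  x=-2.157: |R|=1.58474 >1
  x=-1.828: |R|=1.14115 >1
So |R|<1 on (-1.6970, 0).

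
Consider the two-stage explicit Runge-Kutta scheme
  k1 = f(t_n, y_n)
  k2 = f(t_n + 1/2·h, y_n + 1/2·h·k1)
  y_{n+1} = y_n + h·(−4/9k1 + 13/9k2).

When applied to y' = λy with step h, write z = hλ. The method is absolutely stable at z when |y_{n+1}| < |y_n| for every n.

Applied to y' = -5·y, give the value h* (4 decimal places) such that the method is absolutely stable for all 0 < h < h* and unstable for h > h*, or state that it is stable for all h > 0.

(-1.3846,0); λ=-5 ⇒ h* = (18/13)/5 = 0.2769.

Test eqn y'=λy, z=hλ:
  k1=λy_n ⇒ h·k1=z·y_n;  k2=λ(1+1/2z)y_n ⇒ h·k2=z(1+1/2z)y_n
  y_{n+1}/y_n = 1 − 4/9z + 13/9z(1+1/2z) = 1 + z + 13/18z²
  so R(z) = 1 + z + 13/18z².

Boundary: |R(x)|=1, x<0.
x=-0.9: |R|=0.6850
R=1: x+13/18x²=0 ⇒ x=−18/13=-1.3846; min R=1−1/(4·13/18)=0.6538>−1
Confirm numerically:
  x=-1.285: |R|=0.90755 <1
  x=-1.275: |R|=0.89906 <1
  x=-1.064: |R|=0.75362 <1
  x=-0.998: |R|=0.72134 <1
  x=-1.887: |R|=1.68467 >1
  x=-1.822: |R|=1.57555 >1
  x=-1.675: |R|=1.35128 >1
Stable set (-1.3846, 0).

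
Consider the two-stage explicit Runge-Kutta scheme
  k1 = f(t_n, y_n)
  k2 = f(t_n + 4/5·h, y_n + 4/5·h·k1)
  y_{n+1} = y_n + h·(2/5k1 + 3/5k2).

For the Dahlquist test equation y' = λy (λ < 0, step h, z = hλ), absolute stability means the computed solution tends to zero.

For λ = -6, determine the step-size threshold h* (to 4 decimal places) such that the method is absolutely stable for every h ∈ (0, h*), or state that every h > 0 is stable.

With y'=λy (z=hλ):
  k1=λy_n ⇒ h·k1=z·y_n;  k2=λ(1+4/5z)y_n ⇒ h·k2=z(1+4/5z)y_n
  y_{n+1}/y_n = 1 + 2/5z + 3/5z(1+4/5z) = 1 + z + 12/25z²
  R(z) = 1 + z + 12/25z².

Boundary: |R(x)|=1, x<0.
x=-0.4: |R|=0.6768
R=1: x+12/25x²=0 ⇒ x=−25/12=-2.0833; min R=1−1/(4·12/25)=0.4792>−1
Confirm numerically:
  x=-1.798: |R|=0.75375 <1
  x=-1.712: |R|=0.69485 <1
  x=-1.211: |R|=0.49293 <1
  x=-2.638: |R|=1.70234 >1
  x=-2.467: |R|=1.45432 >1
  x=-2.106: |R|=1.02291 >1
Interval (-2.0833, 0).

(-2.0833,0); λ=-6 ⇒ h* = (25/12)/6 = 0.3472.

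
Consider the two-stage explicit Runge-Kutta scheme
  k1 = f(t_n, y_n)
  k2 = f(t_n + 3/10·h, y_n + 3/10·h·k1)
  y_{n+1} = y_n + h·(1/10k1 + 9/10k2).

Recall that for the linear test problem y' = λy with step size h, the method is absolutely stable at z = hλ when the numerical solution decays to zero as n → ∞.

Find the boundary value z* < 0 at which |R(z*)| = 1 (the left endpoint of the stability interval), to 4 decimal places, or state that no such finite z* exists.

Test eqn y'=λy, z=hλ:
  k1=λy_n ⇒ h·k1=z·y_n;  k2=λ(1+3/10z)y_n ⇒ h·k2=z(1+3/10z)y_n
  y_{n+1}/y_n = 1 + 1/10z + 9/10z(1+3/10z) = 1 + z + 27/100z²
  R(z) = 1 + z + 27/100z².

Find x<0 with |R(x)|<1.
x=-1.05: |R|=0.2477
R=1: x+27/100x²=0 ⇒ x=−100/27=-3.7037; min R=1−1/(4·27/100)=0.0741>−1
Confirm numerically:
  x=-2.789: |R|=0.31120 <1
  x=-1.858: |R|=0.07408 <1
  x=-1.687: |R|=0.08141 <1
  x=-4.299: |R|=1.69098 >1
  x=-3.970: |R|=1.28544 >1
Interval (-3.7037, 0).

z* = -3.7037.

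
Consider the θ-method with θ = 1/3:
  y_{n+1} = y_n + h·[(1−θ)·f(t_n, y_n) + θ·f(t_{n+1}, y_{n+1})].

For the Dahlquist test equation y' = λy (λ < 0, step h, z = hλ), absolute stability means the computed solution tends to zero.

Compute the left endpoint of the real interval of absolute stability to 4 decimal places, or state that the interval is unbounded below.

With y'=λy (z=hλ):
  y_{n+1} = y_n + z·[2/3·y_n + 1/3·y_{n+1}] ⇒ (1 − 1/3z)y_{n+1} = (1 + 2/3z)y_n
  ⇒ R(z) = (1 + 2/3z)/(1 − 1/3z).

Find x<0 with |R(x)|<1.
x=-1.14: |R|=0.1739
R=−1: 1+2/3x = −1+1/3x ⇒ -1/3x=2 ⇒ x=2/(-1/3)=-6.0000
Confirm numerically:
  x=-3.793: |R|=0.67511 <1
  x=-3.541: |R|=0.62406 <1
  x=-2.592: |R|=0.39056 <1
  x=-6.256: |R|=1.02766 >1
  x=-6.051: |R|=1.00563 >1
Stable set (-6.0000, 0).

left endpoint -6.0000.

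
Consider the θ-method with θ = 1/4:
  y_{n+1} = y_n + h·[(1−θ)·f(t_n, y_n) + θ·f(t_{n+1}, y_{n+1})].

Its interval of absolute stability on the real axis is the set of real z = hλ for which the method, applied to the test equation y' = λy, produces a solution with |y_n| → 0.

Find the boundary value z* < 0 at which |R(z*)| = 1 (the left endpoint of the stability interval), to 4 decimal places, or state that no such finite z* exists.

left endpoint -4.0000.

Test eqn y'=λy, z=hλ:
  y_{n+1} = y_n + z·[3/4·y_n + 1/4·y_{n+1}] ⇒ (1 − 1/4z)y_{n+1} = (1 + 3/4z)y_n
  R(z) = (1 + 3/4z)/(1 − 1/4z).

Solve |R(x)|<1 on ℝ⁻.
x=-1.54: |R|=0.1119
R=−1: 1+3/4x = −1+1/4x ⇒ -1/2x=2 ⇒ x=2/(-1/2)=-4.0000
Confirm numerically:
  x=-3.935: |R|=0.98362 <1
  x=-3.062: |R|=0.73435 <1
  x=-1.807: |R|=0.24470 <1
  x=-4.346: |R|=1.08291 >1
  x=-4.118: |R|=1.02907 >1
Interval (-4.0000, 0).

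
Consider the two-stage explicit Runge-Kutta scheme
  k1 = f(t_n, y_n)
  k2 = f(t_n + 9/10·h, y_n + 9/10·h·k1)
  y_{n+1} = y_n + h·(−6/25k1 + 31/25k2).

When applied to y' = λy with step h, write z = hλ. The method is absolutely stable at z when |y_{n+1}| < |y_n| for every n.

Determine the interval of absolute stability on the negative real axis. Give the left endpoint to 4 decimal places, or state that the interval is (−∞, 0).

Set f=λy, z=hλ:
  k1=λy_n ⇒ h·k1=z·y_n;  k2=λ(1+9/10z)y_n ⇒ h·k2=z(1+9/10z)y_n
  y_{n+1}/y_n = 1 − 6/25z + 31/25z(1+9/10z) = 1 + z + 279/250z²
  Hence R(z) = 1 + z + 279/250z².

Boundary: |R(x)|=1, x<0.
x=-1.04: |R|=1.1671
R=1: x+279/250x²=0 ⇒ x=−250/279=-0.8961; min R=1−1/(4·279/250)=0.7760>−1
Confirm numerically:
  x=-0.683: |R|=0.83760 <1
  x=-0.573: |R|=0.79342 <1
  x=-0.566: |R|=0.79152 <1
  x=-0.360: |R|=0.78463 <1
  x=-1.466: |R|=1.93246 >1
  x=-1.354: |R|=1.69198 >1
  x=-1.304: |R|=1.59366 >1
Stable set (-0.8961, 0).

(-0.8961, 0).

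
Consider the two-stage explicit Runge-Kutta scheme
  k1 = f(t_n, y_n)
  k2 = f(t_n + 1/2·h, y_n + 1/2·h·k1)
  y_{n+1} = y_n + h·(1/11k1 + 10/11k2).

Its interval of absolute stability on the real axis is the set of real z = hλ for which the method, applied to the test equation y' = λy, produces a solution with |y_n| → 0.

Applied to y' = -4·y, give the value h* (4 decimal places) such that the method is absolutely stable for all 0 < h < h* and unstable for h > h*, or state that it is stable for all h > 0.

On y'=λy, z=hλ:
  k1=λy_n ⇒ h·k1=z·y_n;  k2=λ(1+1/2z)y_n ⇒ h·k2=z(1+1/2z)y_n
  y_{n+1}/y_n = 1 + 1/11z + 10/11z(1+1/2z) = 1 + z + 5/11z²
  ⇒ R(z) = 1 + z + 5/11z².

Find x<0 with |R(x)|<1.
x=-0.66: |R|=0.5380
R=1: x+5/11x²=0 ⇒ x=−11/5=-2.2000; min R=1−1/(4·5/11)=0.4500>−1
Confirm numerically:
  x=-2.093: |R|=0.89820 <1
  x=-1.157: |R|=0.45148 <1
  x=-0.965: |R|=0.45828 <1
  x=-2.562: |R|=1.42157 >1
  x=-2.409: |R|=1.22885 >1
So |R|<1 on (-2.2000, 0).

(-2.2000,0); λ=-4 ⇒ h* = (11/5)/4 = 0.5500.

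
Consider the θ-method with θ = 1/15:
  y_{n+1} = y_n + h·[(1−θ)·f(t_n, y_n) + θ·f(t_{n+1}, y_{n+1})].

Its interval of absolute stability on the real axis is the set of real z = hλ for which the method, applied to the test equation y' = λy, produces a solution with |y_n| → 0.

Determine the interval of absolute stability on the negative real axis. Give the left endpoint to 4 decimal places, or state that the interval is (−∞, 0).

Test eqn y'=λy, z=hλ:
  y_{n+1} = y_n + z·[14/15·y_n + 1/15·y_{n+1}] ⇒ (1 − 1/15z)y_{n+1} = (1 + 14/15z)y_n
  R(z) = (1 + 14/15z)/(1 − 1/15z).

Need |R(x)|<1, x<0.
x=-1.1: |R|=0.0248
R=−1: 1+14/15x = −1+1/15x ⇒ -13/15x=2 ⇒ x=2/(-13/15)=-2.3077
Confirm numerically:
  x=-1.722: |R|=0.54467 <1
  x=-1.676: |R|=0.50756 <1
  x=-1.270: |R|=0.17087 <1
  x=-1.109: |R|=0.03265 <1
  x=-2.542: |R|=1.17364 >1
  x=-2.332: |R|=1.01823 >1
So |R|<1 on (-2.3077, 0).

z∈(-2.3077,0).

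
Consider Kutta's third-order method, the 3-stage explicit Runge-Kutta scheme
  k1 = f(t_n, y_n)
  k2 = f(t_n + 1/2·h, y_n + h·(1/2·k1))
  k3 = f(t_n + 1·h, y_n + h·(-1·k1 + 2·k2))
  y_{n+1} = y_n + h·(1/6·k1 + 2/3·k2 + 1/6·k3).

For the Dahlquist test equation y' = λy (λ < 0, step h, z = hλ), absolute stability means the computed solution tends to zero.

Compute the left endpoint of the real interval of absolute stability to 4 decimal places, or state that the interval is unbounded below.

z* = -2.5127.

Set f=λy, z=hλ:
  order 3, 3-stage ⇒ R(z)=1+z+z^2/2+z^3/6
  (e.g. R(-1.18)=0.24236, |R|=0.24236)

Solve |R(x)|<1 on ℝ⁻.
x=-1.18: |R|=0.2424
|R(-1.6)|=0.0027 |R(-1.37)|=0.1399 |R(-0.9)|=0.3835
Bisect:
  x_lo=-3.2031 |R|=2.5504  x_hi=-0.1499 |R|=0.8608
  mid=-1.67649 |R|=0.05651 →hi
  mid=-2.43980 |R|=0.88402 →hi
  mid=-2.82146 |R|=1.58457 →lo
  mid=-2.63063 |R|=1.20461 →lo
  mid=-2.53522 |R|=1.03733 →lo
  mid=-2.48751 |R|=0.95898 →hi
  mid=-2.51136 |R|=0.99773 →hi
  ...
  [-2.51285,-2.51267] ⇒ x*=-2.5127
Interval (-2.5127, 0).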